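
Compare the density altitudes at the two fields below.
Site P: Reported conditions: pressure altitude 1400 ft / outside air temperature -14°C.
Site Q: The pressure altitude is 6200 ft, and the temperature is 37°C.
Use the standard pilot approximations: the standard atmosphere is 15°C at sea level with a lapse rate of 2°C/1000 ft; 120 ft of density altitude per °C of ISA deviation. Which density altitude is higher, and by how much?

Site Q by 12072 ft

Site P: ISA temp = 12.2°C, deviation -26.2°C, DA = 1400 + 120 × (-26.2) = -1744 ft.
Site Q: ISA temp = 2.6°C, deviation +34.4°C, DA = 6200 + 120 × 34.4 = 10328 ft.
Site Q is higher by 10328 − (-1744) = 12072 ft.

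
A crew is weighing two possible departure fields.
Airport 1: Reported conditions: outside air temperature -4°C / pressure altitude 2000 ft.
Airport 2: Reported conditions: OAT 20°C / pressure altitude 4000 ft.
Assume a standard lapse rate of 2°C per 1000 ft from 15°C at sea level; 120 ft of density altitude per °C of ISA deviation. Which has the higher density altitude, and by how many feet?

Airport 1: ISA temp = 11°C, deviation -15°C, DA = 2000 + 120 × (-15) = 200 ft.
Airport 2: ISA temp = 7°C, deviation +13°C, DA = 4000 + 120 × 13 = 5560 ft.
Airport 2 is higher by 5560 − 200 = 5360 ft.

Airport 2 by 5360 ft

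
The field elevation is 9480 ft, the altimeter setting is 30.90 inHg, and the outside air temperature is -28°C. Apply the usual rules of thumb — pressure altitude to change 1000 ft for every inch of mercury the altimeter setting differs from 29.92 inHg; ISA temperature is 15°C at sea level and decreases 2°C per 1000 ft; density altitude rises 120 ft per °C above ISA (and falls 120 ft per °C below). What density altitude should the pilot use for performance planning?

Pressure altitude = 9480 + (29.92 − 30.90) × 1000 = 9480 + (-980) = 8500 ft.
ISA temperature at 8500 ft = 15 − 2 × (8500/1000) = -2°C.
ISA deviation = -28 − (-2) = -26°C.
Density altitude = 8500 + 120 × (-26) = 5380 ft.

5380 ft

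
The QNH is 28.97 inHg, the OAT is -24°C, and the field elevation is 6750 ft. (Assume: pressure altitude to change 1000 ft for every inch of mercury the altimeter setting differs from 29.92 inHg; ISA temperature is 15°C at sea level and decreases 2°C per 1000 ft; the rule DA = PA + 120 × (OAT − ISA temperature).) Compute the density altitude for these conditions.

Pressure altitude = 6750 + (29.92 − 28.97) × 1000 = 6750 + (+950) = 7700 ft.
ISA temperature at 7700 ft = 15 − 2 × (7700/1000) = -0.4°C.
ISA deviation = -24 − (-0.4) = -23.6°C.
Density altitude = 7700 + 120 × (-23.6) = 4868 ft.

4868 ft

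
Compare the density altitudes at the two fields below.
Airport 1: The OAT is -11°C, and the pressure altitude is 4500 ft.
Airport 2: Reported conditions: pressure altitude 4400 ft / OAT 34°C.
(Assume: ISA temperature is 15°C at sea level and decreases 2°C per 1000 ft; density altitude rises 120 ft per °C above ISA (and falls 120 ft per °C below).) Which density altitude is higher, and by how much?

Airport 1: ISA temp = 6°C, deviation -17°C, DA = 4500 + 120 × (-17) = 2460 ft.
Airport 2: ISA temp = 6.2°C, deviation +27.8°C, DA = 4400 + 120 × 27.8 = 7736 ft.
Airport 2 is higher by 7736 − 2460 = 5276 ft.

Airport 2 by 5276 ft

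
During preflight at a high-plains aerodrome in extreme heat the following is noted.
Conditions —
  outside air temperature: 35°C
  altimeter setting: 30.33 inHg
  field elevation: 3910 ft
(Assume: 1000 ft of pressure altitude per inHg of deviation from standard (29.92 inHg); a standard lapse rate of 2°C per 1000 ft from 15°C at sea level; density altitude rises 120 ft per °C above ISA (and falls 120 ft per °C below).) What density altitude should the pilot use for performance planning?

6740 ft

Pressure altitude = 3910 + (29.92 − 30.33) × 1000 = 3910 + (-410) = 3500 ft.
ISA temperature at 3500 ft = 15 − 2 × (3500/1000) = 8°C.
ISA deviation = 35 − 8 = +27°C.
Density altitude = 3500 + 120 × (27) = 6740 ft.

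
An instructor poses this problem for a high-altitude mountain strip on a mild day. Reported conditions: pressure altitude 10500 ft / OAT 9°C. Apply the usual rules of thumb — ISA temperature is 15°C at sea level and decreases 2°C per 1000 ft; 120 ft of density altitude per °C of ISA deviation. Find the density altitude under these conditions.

ISA temperature at 10500 ft = 15 − 2 × (10500/1000) = -6°C.
ISA deviation = 9 − (-6) = +15°C.
Density altitude = 10500 + 120 × (15) = 10500 + (+1800) = 12300 ft.

12300 ft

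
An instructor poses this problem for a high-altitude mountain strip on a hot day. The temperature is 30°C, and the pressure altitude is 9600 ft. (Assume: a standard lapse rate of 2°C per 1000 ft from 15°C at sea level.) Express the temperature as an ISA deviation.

ISA+34.2°C

ISA temperature at 9600 ft = 15 − 2 × (9600/1000) = -4.2°C.
Deviation = OAT − ISA = 30 − (-4.2) = +34.2°C.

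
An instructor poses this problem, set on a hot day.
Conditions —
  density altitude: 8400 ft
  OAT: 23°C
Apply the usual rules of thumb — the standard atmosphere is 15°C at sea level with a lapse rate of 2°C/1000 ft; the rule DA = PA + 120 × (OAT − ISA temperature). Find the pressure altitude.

6000 ft

DA = PA + 120 × (OAT − (15 − 2·PA/1000)) = PA + 120·OAT − 1800 + 0.24·PA = 1.24·PA + 120·OAT − 1800.
So 1.24·PA = 8400 − 120 × 23 + 1800 = 7440.
PA = 7440 / 1.24 = 6000 ft.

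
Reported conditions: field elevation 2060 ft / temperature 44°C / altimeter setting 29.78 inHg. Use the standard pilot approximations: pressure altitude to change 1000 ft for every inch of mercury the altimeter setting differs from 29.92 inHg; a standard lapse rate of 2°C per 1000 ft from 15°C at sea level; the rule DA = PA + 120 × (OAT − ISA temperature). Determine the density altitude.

6208 ft

Pressure altitude = 2060 + (29.92 − 29.78) × 1000 = 2060 + (+140) = 2200 ft.
ISA temperature at 2200 ft = 15 − 2 × (2200/1000) = 10.6°C.
ISA deviation = 44 − 10.6 = +33.4°C.
Density altitude = 2200 + 120 × (33.4) = 6208 ft.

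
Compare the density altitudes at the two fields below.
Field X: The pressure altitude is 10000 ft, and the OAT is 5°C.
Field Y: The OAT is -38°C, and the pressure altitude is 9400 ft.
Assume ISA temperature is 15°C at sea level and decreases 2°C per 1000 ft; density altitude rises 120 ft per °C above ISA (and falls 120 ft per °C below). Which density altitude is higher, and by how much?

Field X by 5904 ft

Field X: ISA temp = -5°C, deviation +10°C, DA = 10000 + 120 × 10 = 11200 ft.
Field Y: ISA temp = -3.8°C, deviation -34.2°C, DA = 9400 + 120 × (-34.2) = 5296 ft.
Field X is higher by 11200 − 5296 = 5904 ft.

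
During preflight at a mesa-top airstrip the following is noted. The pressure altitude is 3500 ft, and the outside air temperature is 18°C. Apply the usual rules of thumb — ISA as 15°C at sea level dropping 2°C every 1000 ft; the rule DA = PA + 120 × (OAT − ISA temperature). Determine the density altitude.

4700 ft

ISA temperature at 3500 ft = 15 − 2 × (3500/1000) = 8°C.
ISA deviation = 18 − 8 = +10°C.
Density altitude = 3500 + 120 × (10) = 3500 + (+1200) = 4700 ft.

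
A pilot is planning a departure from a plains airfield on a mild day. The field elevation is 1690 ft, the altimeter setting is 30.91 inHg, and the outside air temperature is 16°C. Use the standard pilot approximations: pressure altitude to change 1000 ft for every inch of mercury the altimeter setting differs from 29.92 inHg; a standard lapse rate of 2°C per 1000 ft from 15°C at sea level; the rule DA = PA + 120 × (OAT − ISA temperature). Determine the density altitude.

988 ft

Pressure altitude = 1690 + (29.92 − 30.91) × 1000 = 1690 + (-990) = 700 ft.
ISA temperature at 700 ft = 15 − 2 × (700/1000) = 13.6°C.
ISA deviation = 16 − 13.6 = +2.4°C.
Density altitude = 700 + 120 × (2.4) = 988 ft.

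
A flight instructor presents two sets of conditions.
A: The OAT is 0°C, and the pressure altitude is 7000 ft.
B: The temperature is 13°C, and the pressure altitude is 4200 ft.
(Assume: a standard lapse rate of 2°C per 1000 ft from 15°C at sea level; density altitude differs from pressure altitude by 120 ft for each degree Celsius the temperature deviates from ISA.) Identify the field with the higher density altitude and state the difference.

A: ISA temp = 1°C, deviation -1°C, DA = 7000 + 120 × (-1) = 6880 ft.
B: ISA temp = 6.6°C, deviation +6.4°C, DA = 4200 + 120 × 6.4 = 4968 ft.
A is higher by 6880 − 4968 = 1912 ft.

A by 1912 ft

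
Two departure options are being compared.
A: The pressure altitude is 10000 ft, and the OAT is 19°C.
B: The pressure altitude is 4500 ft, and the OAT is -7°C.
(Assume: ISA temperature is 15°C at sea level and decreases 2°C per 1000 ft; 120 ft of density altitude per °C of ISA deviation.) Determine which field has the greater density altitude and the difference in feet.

A by 9940 ft

A: ISA temp = -5°C, deviation +24°C, DA = 10000 + 120 × 24 = 12880 ft.
B: ISA temp = 6°C, deviation -13°C, DA = 4500 + 120 × (-13) = 2940 ft.
A is higher by 12880 − 2940 = 9940 ft.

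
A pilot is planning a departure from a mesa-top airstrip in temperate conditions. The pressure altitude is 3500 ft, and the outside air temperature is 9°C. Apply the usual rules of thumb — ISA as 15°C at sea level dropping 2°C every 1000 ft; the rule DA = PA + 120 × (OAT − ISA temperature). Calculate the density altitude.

ISA temperature at 3500 ft = 15 − 2 × (3500/1000) = 8°C.
ISA deviation = 9 − 8 = +1°C.
Density altitude = 3500 + 120 × (1) = 3500 + (+120) = 3620 ft.

3620 ft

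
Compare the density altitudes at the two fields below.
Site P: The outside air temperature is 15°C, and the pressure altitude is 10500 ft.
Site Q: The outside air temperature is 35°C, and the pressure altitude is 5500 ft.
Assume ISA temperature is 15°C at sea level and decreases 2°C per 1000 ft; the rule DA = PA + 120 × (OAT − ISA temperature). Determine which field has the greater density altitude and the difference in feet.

Site P: ISA temp = -6°C, deviation +21°C, DA = 10500 + 120 × 21 = 13020 ft.
Site Q: ISA temp = 4°C, deviation +31°C, DA = 5500 + 120 × 31 = 9220 ft.
Site P is higher by 13020 − 9220 = 3800 ft.

Site P by 3800 ft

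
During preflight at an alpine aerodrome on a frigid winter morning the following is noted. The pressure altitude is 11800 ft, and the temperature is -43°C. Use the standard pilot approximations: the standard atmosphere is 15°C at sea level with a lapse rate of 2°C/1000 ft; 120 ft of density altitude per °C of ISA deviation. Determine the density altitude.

ISA temperature at 11800 ft = 15 − 2 × (11800/1000) = -8.6°C.
ISA deviation = -43 − (-8.6) = -34.4°C.
Density altitude = 11800 + 120 × (-34.4) = 11800 + (-4128) = 7672 ft.

7672 ft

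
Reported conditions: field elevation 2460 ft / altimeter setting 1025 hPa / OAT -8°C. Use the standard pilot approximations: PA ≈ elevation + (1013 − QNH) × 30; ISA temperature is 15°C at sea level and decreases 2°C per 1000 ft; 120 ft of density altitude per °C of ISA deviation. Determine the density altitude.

-156 ft

Pressure altitude = 2460 + (1013 − 1025) × 30 = 2460 + (-360) = 2100 ft.
ISA temperature at 2100 ft = 15 − 2 × (2100/1000) = 10.8°C.
ISA deviation = -8 − 10.8 = -18.8°C.
Density altitude = 2100 + 120 × (-18.8) = -156 ft.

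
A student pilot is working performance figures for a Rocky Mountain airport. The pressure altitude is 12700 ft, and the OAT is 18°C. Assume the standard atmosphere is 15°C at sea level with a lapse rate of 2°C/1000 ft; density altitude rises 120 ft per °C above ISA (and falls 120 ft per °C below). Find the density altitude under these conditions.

ISA temperature at 12700 ft = 15 − 2 × (12700/1000) = -10.4°C.
ISA deviation = 18 − (-10.4) = +28.4°C.
Density altitude = 12700 + 120 × (28.4) = 12700 + (+3408) = 16108 ft.

16108 ft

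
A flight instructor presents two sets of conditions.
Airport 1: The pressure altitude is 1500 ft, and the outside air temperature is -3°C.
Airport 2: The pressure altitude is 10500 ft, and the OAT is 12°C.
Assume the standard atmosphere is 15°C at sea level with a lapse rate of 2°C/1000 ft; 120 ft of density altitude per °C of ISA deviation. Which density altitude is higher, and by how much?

Airport 1: ISA temp = 12°C, deviation -15°C, DA = 1500 + 120 × (-15) = -300 ft.
Airport 2: ISA temp = -6°C, deviation +18°C, DA = 10500 + 120 × 18 = 12660 ft.
Airport 2 is higher by 12660 − (-300) = 12960 ft.

Airport 2 by 12960 ft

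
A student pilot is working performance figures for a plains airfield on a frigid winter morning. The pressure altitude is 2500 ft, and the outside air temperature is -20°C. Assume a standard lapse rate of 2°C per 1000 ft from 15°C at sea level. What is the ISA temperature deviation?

ISA-30°C

ISA temperature at 2500 ft = 15 − 2 × (2500/1000) = 10°C.
Deviation = OAT − ISA = -20 − 10 = -30°C.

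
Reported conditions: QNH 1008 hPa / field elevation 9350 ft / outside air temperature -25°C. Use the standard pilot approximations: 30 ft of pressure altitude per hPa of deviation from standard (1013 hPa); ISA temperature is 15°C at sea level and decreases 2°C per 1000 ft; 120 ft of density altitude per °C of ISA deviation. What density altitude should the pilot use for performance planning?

Pressure altitude = 9350 + (1013 − 1008) × 30 = 9350 + (+150) = 9500 ft.
ISA temperature at 9500 ft = 15 − 2 × (9500/1000) = -4°C.
ISA deviation = -25 − (-4) = -21°C.
Density altitude = 9500 + 120 × (-21) = 6980 ft.

6980 ft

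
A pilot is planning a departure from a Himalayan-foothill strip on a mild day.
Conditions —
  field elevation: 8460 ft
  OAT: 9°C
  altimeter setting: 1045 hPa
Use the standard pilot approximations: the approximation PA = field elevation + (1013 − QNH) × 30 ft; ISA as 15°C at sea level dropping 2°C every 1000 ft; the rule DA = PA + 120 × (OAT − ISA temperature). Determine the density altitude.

Pressure altitude = 8460 + (1013 − 1045) × 30 = 8460 + (-960) = 7500 ft.
ISA temperature at 7500 ft = 15 − 2 × (7500/1000) = 0°C.
ISA deviation = 9 − 0 = +9°C.
Density altitude = 7500 + 120 × (9) = 8580 ft.

8580 ft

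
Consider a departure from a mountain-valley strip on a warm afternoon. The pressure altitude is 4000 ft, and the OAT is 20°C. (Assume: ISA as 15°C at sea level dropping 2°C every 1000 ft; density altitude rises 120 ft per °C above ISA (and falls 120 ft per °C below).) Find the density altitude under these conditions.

ISA temperature at 4000 ft = 15 − 2 × (4000/1000) = 7°C.
ISA deviation = 20 − 7 = +13°C.
Density altitude = 4000 + 120 × (13) = 4000 + (+1560) = 5560 ft.

5560 ft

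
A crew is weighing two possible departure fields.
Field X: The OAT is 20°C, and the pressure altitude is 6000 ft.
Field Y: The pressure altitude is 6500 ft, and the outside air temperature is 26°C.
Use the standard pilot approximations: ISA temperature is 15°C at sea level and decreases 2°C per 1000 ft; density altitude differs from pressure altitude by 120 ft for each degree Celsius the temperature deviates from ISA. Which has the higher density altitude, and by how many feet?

Field Y by 1340 ft

Field X: ISA temp = 3°C, deviation +17°C, DA = 6000 + 120 × 17 = 8040 ft.
Field Y: ISA temp = 2°C, deviation +24°C, DA = 6500 + 120 × 24 = 9380 ft.
Field Y is higher by 9380 − 8040 = 1340 ft.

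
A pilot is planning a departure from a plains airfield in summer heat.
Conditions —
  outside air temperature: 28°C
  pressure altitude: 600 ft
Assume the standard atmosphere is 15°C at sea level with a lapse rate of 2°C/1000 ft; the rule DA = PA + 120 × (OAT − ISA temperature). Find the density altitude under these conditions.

ISA temperature at 600 ft = 15 − 2 × (600/1000) = 13.8°C.
ISA deviation = 28 − 13.8 = +14.2°C.
Density altitude = 600 + 120 × (14.2) = 600 + (+1704) = 2304 ft.

2304 ft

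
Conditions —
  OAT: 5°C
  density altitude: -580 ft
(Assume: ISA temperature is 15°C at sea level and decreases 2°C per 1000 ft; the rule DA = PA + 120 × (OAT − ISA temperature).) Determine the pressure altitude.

DA = PA + 120 × (OAT − (15 − 2·PA/1000)) = PA + 120·OAT − 1800 + 0.24·PA = 1.24·PA + 120·OAT − 1800.
So 1.24·PA = -580 − 120 × 5 + 1800 = 620.
PA = 620 / 1.24 = 500 ft.

500 ft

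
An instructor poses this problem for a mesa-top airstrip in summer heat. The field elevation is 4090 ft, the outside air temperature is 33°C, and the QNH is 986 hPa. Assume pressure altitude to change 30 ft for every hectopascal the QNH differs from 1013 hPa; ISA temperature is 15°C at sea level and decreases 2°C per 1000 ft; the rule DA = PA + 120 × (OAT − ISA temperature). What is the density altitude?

Pressure altitude = 4090 + (1013 − 986) × 30 = 4090 + (+810) = 4900 ft.
ISA temperature at 4900 ft = 15 − 2 × (4900/1000) = 5.2°C.
ISA deviation = 33 − 5.2 = +27.8°C.
Density altitude = 4900 + 120 × (27.8) = 8236 ft.

8236 ft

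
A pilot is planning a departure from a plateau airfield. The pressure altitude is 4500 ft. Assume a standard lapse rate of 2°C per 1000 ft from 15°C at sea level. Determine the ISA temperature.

ISA temperature = 15 − 2 × (4500/1000) = 15 − 9 = 6°C.

6°C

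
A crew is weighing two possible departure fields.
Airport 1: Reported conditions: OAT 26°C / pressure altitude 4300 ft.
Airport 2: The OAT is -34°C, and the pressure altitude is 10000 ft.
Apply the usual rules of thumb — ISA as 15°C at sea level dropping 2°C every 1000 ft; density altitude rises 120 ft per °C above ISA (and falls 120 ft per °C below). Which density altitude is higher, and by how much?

Airport 1 by 132 ft

Airport 1: ISA temp = 6.4°C, deviation +19.6°C, DA = 4300 + 120 × 19.6 = 6652 ft.
Airport 2: ISA temp = -5°C, deviation -29°C, DA = 10000 + 120 × (-29) = 6520 ft.
Airport 1 is higher by 6652 − 6520 = 132 ft.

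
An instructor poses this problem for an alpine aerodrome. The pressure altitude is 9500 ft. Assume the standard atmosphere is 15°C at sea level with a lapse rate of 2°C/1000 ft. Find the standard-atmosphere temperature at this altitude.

ISA temperature = 15 − 2 × (9500/1000) = 15 − 19 = -4°C.

-4°C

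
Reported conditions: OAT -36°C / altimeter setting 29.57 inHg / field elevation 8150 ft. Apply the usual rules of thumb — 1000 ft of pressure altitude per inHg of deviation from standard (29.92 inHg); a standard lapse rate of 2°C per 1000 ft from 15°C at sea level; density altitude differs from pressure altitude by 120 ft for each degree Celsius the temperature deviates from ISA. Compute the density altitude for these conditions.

Pressure altitude = 8150 + (29.92 − 29.57) × 1000 = 8150 + (+350) = 8500 ft.
ISA temperature at 8500 ft = 15 − 2 × (8500/1000) = -2°C.
ISA deviation = -36 − (-2) = -34°C.
Density altitude = 8500 + 120 × (-34) = 4420 ft.

4420 ft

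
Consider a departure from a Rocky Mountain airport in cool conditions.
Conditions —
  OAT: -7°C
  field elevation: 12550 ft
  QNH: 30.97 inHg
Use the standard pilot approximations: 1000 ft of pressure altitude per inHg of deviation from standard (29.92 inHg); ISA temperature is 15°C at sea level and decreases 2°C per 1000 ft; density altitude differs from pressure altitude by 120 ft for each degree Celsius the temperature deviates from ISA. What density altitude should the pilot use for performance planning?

11620 ft

Pressure altitude = 12550 + (29.92 − 30.97) × 1000 = 12550 + (-1050) = 11500 ft.
ISA temperature at 11500 ft = 15 − 2 × (11500/1000) = -8°C.
ISA deviation = -7 − (-8) = +1°C.
Density altitude = 11500 + 120 × (1) = 11620 ft.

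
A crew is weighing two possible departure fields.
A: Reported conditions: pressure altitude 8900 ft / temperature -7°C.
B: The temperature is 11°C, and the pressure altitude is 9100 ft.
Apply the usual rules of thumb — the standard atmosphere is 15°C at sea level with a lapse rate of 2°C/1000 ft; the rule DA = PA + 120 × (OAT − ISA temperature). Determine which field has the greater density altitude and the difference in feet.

B by 2408 ft

A: ISA temp = -2.8°C, deviation -4.2°C, DA = 8900 + 120 × (-4.2) = 8396 ft.
B: ISA temp = -3.2°C, deviation +14.2°C, DA = 9100 + 120 × 14.2 = 10804 ft.
B is higher by 10804 − 8396 = 2408 ft.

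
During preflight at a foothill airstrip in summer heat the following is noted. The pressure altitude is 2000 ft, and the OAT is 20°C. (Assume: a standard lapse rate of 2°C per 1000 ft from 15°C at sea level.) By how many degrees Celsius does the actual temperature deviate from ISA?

ISA+9°C

ISA temperature at 2000 ft = 15 − 2 × (2000/1000) = 11°C.
Deviation = OAT − ISA = 20 − 11 = +9°C.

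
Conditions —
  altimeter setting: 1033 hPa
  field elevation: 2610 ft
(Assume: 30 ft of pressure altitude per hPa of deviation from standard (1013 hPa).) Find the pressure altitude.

2010 ft

Pressure correction = (1013 − 1033) × 30 = -600 ft.
Pressure altitude = 2610 + (-600) = 2010 ft.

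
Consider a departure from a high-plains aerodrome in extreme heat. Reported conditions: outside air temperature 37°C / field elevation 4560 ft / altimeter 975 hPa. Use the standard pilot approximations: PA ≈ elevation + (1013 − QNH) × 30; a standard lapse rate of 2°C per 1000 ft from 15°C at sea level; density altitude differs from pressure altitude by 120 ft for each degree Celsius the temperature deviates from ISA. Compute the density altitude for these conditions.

Pressure altitude = 4560 + (1013 − 975) × 30 = 4560 + (+1140) = 5700 ft.
ISA temperature at 5700 ft = 15 − 2 × (5700/1000) = 3.6°C.
ISA deviation = 37 − 3.6 = +33.4°C.
Density altitude = 5700 + 120 × (33.4) = 9708 ft.

9708 ft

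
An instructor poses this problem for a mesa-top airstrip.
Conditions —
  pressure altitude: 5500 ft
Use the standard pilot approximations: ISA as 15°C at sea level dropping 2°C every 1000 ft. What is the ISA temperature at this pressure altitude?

4°C

ISA temperature = 15 − 2 × (5500/1000) = 15 − 11 = 4°C.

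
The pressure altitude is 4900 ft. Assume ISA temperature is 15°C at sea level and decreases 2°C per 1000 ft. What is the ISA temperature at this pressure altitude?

ISA temperature = 15 − 2 × (4900/1000) = 15 − 9.8 = 5.2°C.

5.2°C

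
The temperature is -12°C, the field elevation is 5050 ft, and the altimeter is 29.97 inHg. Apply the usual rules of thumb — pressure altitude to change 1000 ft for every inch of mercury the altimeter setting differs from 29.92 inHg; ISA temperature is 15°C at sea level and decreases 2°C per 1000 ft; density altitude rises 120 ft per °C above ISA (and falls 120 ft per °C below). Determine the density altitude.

2960 ft

Pressure altitude = 5050 + (29.92 − 29.97) × 1000 = 5050 + (-50) = 5000 ft.
ISA temperature at 5000 ft = 15 − 2 × (5000/1000) = 5°C.
ISA deviation = -12 − 5 = -17°C.
Density altitude = 5000 + 120 × (-17) = 2960 ft.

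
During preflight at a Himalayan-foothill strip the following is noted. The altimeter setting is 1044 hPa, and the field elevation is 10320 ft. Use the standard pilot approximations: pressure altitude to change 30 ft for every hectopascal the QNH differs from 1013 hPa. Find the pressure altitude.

9390 ft

Pressure correction = (1013 − 1044) × 30 = -930 ft.
Pressure altitude = 10320 + (-930) = 9390 ft.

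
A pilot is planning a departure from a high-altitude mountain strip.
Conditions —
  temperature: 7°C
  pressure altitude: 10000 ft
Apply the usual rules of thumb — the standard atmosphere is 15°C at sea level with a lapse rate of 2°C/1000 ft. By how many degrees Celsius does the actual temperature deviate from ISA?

ISA+12°C

ISA temperature at 10000 ft = 15 − 2 × (10000/1000) = -5°C.
Deviation = OAT − ISA = 7 − (-5) = +12°C.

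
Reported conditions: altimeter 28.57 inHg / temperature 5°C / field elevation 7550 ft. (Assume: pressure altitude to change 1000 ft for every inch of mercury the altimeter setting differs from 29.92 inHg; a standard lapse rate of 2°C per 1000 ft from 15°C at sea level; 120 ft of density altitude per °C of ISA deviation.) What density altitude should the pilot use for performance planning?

Pressure altitude = 7550 + (29.92 − 28.57) × 1000 = 7550 + (+1350) = 8900 ft.
ISA temperature at 8900 ft = 15 − 2 × (8900/1000) = -2.8°C.
ISA deviation = 5 − (-2.8) = +7.8°C.
Density altitude = 8900 + 120 × (7.8) = 9836 ft.

9836 ft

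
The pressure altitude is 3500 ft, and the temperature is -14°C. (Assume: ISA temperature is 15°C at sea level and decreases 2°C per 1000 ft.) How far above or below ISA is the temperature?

ISA-22°C

ISA temperature at 3500 ft = 15 − 2 × (3500/1000) = 8°C.
Deviation = OAT − ISA = -14 − 8 = -22°C.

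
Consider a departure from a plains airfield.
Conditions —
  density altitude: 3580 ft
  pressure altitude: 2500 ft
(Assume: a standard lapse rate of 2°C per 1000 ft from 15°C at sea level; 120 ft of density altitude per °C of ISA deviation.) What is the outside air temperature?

Density altitude − pressure altitude = 3580 − 2500 = +1080 ft.
At 120 ft/°C that is an ISA deviation of 1080/120 = +9°C.
ISA temperature at 2500 ft = 15 − 2 × (2500/1000) = 10°C.
OAT = ISA + deviation = 10 + (+9) = 19°C.

19°C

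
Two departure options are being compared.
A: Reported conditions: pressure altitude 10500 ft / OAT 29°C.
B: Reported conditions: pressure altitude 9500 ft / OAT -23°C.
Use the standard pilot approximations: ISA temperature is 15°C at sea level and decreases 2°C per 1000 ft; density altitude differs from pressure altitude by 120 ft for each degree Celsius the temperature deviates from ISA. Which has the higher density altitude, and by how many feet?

A: ISA temp = -6°C, deviation +35°C, DA = 10500 + 120 × 35 = 14700 ft.
B: ISA temp = -4°C, deviation -19°C, DA = 9500 + 120 × (-19) = 7220 ft.
A is higher by 14700 − 7220 = 7480 ft.

A by 7480 ft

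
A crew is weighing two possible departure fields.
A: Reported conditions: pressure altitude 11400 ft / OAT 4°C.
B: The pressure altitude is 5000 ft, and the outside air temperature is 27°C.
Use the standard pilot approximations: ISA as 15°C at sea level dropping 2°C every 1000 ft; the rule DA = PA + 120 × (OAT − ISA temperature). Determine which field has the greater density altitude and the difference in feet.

A: ISA temp = -7.8°C, deviation +11.8°C, DA = 11400 + 120 × 11.8 = 12816 ft.
B: ISA temp = 5°C, deviation +22°C, DA = 5000 + 120 × 22 = 7640 ft.
A is higher by 12816 − 7640 = 5176 ft.

A by 5176 ft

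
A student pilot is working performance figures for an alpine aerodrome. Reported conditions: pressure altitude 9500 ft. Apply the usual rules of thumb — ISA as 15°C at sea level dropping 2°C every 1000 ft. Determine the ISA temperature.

-4°C

ISA temperature = 15 − 2 × (9500/1000) = 15 − 19 = -4°C.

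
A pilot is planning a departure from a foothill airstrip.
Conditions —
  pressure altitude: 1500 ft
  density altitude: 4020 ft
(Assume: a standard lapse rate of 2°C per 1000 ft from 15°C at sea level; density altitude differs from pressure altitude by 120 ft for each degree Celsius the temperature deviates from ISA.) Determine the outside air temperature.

33°C

Density altitude − pressure altitude = 4020 − 1500 = +2520 ft.
At 120 ft/°C that is an ISA deviation of 2520/120 = +21°C.
ISA temperature at 1500 ft = 15 − 2 × (1500/1000) = 12°C.
OAT = ISA + deviation = 12 + (+21) = 33°C.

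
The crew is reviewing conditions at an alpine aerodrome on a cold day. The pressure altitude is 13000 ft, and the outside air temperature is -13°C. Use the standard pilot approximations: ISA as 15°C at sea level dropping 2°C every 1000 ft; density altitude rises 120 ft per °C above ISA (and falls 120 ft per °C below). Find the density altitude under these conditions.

ISA temperature at 13000 ft = 15 − 2 × (13000/1000) = -11°C.
ISA deviation = -13 − (-11) = -2°C.
Density altitude = 13000 + 120 × (-2) = 13000 + (-240) = 12760 ft.

12760 ft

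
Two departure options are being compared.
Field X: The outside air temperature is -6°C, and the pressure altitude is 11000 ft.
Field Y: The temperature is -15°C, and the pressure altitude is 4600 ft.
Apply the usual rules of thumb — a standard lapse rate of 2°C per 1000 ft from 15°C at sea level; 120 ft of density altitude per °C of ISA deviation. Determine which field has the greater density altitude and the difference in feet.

Field X: ISA temp = -7°C, deviation +1°C, DA = 11000 + 120 × 1 = 11120 ft.
Field Y: ISA temp = 5.8°C, deviation -20.8°C, DA = 4600 + 120 × (-20.8) = 2104 ft.
Field X is higher by 11120 − 2104 = 9016 ft.

Field X by 9016 ft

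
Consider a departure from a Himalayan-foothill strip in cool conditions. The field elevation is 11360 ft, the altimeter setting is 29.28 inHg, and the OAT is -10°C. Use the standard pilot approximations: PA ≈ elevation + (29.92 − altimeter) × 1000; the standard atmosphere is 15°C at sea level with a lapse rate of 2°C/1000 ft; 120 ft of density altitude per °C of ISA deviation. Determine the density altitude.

11880 ft

Pressure altitude = 11360 + (29.92 − 29.28) × 1000 = 11360 + (+640) = 12000 ft.
ISA temperature at 12000 ft = 15 − 2 × (12000/1000) = -9°C.
ISA deviation = -10 − (-9) = -1°C.
Density altitude = 12000 + 120 × (-1) = 11880 ft.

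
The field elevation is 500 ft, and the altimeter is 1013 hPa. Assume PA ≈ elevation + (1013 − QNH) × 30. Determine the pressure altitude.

Pressure correction = (1013 − 1013) × 30 = 0 ft.
Pressure altitude = 500 + (0) = 500 ft.

500 ft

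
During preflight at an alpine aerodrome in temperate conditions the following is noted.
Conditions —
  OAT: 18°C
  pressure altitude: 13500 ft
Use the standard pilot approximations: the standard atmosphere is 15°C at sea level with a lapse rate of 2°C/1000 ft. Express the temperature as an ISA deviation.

ISA+30°C

ISA temperature at 13500 ft = 15 − 2 × (13500/1000) = -12°C.
Deviation = OAT − ISA = 18 − (-12) = +30°C.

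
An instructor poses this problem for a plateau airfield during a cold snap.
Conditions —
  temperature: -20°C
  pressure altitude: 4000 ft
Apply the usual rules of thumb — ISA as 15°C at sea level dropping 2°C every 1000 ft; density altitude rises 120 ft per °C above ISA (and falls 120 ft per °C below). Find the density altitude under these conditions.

760 ft

ISA temperature at 4000 ft = 15 − 2 × (4000/1000) = 7°C.
ISA deviation = -20 − 7 = -27°C.
Density altitude = 4000 + 120 × (-27) = 4000 + (-3240) = 760 ft.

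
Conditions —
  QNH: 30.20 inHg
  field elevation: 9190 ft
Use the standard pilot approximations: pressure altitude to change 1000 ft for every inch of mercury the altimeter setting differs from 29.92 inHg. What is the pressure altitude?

8910 ft

Pressure correction = (29.92 − 30.20) × 1000 = -280 ft.
Pressure altitude = 9190 + (-280) = 8910 ft.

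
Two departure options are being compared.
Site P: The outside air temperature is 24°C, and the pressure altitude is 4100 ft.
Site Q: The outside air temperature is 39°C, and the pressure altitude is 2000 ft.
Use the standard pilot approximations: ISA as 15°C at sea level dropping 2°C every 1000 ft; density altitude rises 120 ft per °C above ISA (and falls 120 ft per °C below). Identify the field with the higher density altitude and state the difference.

Site P: ISA temp = 6.8°C, deviation +17.2°C, DA = 4100 + 120 × 17.2 = 6164 ft.
Site Q: ISA temp = 11°C, deviation +28°C, DA = 2000 + 120 × 28 = 5360 ft.
Site P is higher by 6164 − 5360 = 804 ft.

Site P by 804 ft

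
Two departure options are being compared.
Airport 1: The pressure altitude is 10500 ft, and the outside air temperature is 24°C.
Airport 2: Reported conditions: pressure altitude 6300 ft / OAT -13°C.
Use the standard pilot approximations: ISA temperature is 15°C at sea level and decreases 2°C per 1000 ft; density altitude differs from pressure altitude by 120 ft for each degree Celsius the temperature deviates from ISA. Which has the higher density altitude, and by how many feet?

Airport 1: ISA temp = -6°C, deviation +30°C, DA = 10500 + 120 × 30 = 14100 ft.
Airport 2: ISA temp = 2.4°C, deviation -15.4°C, DA = 6300 + 120 × (-15.4) = 4452 ft.
Airport 1 is higher by 14100 − 4452 = 9648 ft.

Airport 1 by 9648 ft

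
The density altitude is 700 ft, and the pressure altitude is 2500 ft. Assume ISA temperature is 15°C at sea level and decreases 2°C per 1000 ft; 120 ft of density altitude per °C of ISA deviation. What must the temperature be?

Density altitude − pressure altitude = 700 − 2500 = -1800 ft.
At 120 ft/°C that is an ISA deviation of -1800/120 = -15°C.
ISA temperature at 2500 ft = 15 − 2 × (2500/1000) = 10°C.
OAT = ISA + deviation = 10 + (-15) = -5°C.

-5°C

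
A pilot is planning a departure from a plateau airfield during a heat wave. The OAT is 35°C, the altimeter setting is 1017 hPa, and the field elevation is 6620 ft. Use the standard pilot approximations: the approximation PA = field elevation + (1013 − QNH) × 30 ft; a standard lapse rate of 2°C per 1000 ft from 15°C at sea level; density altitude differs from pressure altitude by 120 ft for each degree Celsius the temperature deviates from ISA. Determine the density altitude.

10460 ft

Pressure altitude = 6620 + (1013 − 1017) × 30 = 6620 + (-120) = 6500 ft.
ISA temperature at 6500 ft = 15 − 2 × (6500/1000) = 2°C.
ISA deviation = 35 − 2 = +33°C.
Density altitude = 6500 + 120 × (33) = 10460 ft.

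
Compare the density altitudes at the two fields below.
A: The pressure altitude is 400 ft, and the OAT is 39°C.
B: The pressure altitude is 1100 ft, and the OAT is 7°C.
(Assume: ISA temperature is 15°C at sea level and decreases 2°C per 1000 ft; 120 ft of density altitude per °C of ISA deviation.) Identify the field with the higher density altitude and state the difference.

A by 2972 ft

A: ISA temp = 14.2°C, deviation +24.8°C, DA = 400 + 120 × 24.8 = 3376 ft.
B: ISA temp = 12.8°C, deviation -5.8°C, DA = 1100 + 120 × (-5.8) = 404 ft.
A is higher by 3376 − 404 = 2972 ft.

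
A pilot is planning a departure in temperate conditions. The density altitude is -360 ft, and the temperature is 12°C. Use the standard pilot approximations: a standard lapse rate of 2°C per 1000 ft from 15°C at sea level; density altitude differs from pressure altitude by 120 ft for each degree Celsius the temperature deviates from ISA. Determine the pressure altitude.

0 ft

DA = PA + 120 × (OAT − (15 − 2·PA/1000)) = PA + 120·OAT − 1800 + 0.24·PA = 1.24·PA + 120·OAT − 1800.
So 1.24·PA = -360 − 120 × 12 + 1800 = 0.
PA = 0 / 1.24 = 0 ft.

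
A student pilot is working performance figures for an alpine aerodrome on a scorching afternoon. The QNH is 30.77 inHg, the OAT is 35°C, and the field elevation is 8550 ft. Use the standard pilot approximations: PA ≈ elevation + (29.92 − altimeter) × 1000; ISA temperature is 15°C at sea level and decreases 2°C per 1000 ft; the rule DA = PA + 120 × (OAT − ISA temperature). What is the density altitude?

11948 ft

Pressure altitude = 8550 + (29.92 − 30.77) × 1000 = 8550 + (-850) = 7700 ft.
ISA temperature at 7700 ft = 15 − 2 × (7700/1000) = -0.4°C.
ISA deviation = 35 − (-0.4) = +35.4°C.
Density altitude = 7700 + 120 × (35.4) = 11948 ft.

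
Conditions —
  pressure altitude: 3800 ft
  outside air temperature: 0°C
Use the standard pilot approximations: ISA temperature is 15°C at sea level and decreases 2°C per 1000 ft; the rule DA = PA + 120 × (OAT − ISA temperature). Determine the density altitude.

ISA temperature at 3800 ft = 15 − 2 × (3800/1000) = 7.4°C.
ISA deviation = 0 − 7.4 = -7.4°C.
Density altitude = 3800 + 120 × (-7.4) = 3800 + (-888) = 2912 ft.

2912 ft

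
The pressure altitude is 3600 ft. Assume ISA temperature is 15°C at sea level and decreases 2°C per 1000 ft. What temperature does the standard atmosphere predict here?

ISA temperature = 15 − 2 × (3600/1000) = 15 − 7.2 = 7.8°C.

7.8°C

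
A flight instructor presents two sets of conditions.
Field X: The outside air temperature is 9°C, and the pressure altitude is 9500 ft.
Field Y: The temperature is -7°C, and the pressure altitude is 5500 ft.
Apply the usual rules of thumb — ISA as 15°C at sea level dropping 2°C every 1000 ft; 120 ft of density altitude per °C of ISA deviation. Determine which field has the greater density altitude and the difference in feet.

Field X: ISA temp = -4°C, deviation +13°C, DA = 9500 + 120 × 13 = 11060 ft.
Field Y: ISA temp = 4°C, deviation -11°C, DA = 5500 + 120 × (-11) = 4180 ft.
Field X is higher by 11060 − 4180 = 6880 ft.

Field X by 6880 ft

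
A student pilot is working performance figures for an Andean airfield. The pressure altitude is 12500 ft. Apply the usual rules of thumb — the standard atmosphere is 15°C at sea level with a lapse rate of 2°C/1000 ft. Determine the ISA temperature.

ISA temperature = 15 − 2 × (12500/1000) = 15 − 25 = -10°C.

-10°C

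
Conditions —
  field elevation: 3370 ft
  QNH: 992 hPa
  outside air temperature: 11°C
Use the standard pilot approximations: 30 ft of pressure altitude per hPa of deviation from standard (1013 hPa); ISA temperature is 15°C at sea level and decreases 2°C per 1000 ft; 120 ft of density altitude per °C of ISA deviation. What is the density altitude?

4480 ft

Pressure altitude = 3370 + (1013 − 992) × 30 = 3370 + (+630) = 4000 ft.
ISA temperature at 4000 ft = 15 − 2 × (4000/1000) = 7°C.
ISA deviation = 11 − 7 = +4°C.
Density altitude = 4000 + 120 × (4) = 4480 ft.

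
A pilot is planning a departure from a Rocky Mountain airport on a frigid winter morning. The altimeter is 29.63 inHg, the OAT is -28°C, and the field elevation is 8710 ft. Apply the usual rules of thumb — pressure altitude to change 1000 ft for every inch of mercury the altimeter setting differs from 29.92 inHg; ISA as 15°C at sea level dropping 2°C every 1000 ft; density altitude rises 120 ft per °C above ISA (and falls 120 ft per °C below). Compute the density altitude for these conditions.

6000 ft

Pressure altitude = 8710 + (29.92 − 29.63) × 1000 = 8710 + (+290) = 9000 ft.
ISA temperature at 9000 ft = 15 − 2 × (9000/1000) = -3°C.
ISA deviation = -28 − (-3) = -25°C.
Density altitude = 9000 + 120 × (-25) = 6000 ft.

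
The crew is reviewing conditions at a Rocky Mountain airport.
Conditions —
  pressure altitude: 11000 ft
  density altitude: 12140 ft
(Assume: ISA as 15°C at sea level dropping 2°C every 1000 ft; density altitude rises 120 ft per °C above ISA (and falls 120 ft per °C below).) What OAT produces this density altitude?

2.5°C

Density altitude − pressure altitude = 12140 − 11000 = +1140 ft.
At 120 ft/°C that is an ISA deviation of 1140/120 = +9.5°C.
ISA temperature at 11000 ft = 15 − 2 × (11000/1000) = -7°C.
OAT = ISA + deviation = -7 + (+9.5) = 2.5°C.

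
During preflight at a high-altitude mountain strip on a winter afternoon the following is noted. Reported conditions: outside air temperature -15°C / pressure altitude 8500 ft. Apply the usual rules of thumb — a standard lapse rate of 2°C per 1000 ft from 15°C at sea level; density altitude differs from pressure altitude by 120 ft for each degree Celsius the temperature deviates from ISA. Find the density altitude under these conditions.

ISA temperature at 8500 ft = 15 − 2 × (8500/1000) = -2°C.
ISA deviation = -15 − (-2) = -13°C.
Density altitude = 8500 + 120 × (-13) = 8500 + (-1560) = 6940 ft.

6940 ft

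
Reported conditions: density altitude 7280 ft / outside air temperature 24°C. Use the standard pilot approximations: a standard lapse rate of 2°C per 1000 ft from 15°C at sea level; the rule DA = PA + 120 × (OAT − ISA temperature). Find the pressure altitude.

5000 ft

DA = PA + 120 × (OAT − (15 − 2·PA/1000)) = PA + 120·OAT − 1800 + 0.24·PA = 1.24·PA + 120·OAT − 1800.
So 1.24·PA = 7280 − 120 × 24 + 1800 = 6200.
PA = 6200 / 1.24 = 5000 ft.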